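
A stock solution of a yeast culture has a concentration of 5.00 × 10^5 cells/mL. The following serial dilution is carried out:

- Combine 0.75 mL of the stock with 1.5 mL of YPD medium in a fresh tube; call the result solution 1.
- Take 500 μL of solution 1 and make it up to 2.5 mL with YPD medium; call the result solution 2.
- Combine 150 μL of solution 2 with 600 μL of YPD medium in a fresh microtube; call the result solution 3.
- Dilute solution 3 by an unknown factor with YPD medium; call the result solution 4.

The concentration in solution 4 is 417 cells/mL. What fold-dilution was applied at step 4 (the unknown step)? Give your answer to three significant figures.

16.0-fold

Step 1: 0.75 mL + 1.5 mL = 2.25 mL total → factor 2.25/0.75 = 3
Step 2: 500 μL brought to 2.5 mL → factor 2500/500 = 5
Step 3: 150 μL + 600 μL = 750 μL total → factor 750/150 = 5
Step 4: unknown factor x
Product of known-step factors = 75
Overall factor = 5.00 × 10^5 cells/mL / (417 cells/mL) = 1199
x = 1199 / 75 = 16.0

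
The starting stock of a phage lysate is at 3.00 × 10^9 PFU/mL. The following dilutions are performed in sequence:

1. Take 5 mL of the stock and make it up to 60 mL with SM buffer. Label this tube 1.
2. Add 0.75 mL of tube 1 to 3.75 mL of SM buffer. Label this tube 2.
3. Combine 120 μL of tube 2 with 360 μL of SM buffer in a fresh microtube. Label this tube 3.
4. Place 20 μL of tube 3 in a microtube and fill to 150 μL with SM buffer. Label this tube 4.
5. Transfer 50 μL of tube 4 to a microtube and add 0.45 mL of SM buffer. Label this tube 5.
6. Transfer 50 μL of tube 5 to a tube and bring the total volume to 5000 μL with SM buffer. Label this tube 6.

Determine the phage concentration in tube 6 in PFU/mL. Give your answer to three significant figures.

1.39 × 10^3 PFU/mL

Step 1: 5 mL brought to 60 mL → factor 60/5 = 12
Step 2: 0.75 mL + 3.75 mL = 4.5 mL total → factor 4.5/0.75 = 6
Step 3: 120 μL + 360 μL = 480 μL total → factor 480/120 = 4
Step 4: 20 μL brought to 150 μL → factor 150/20 = 7.5
Step 5: 50 μL + 0.45 mL = 500 μL total → factor 500/50 = 10
Step 6: 50 μL brought to 5000 μL → factor 5000/50 = 100
Overall dilution factor = 12 × 6 × 4 × 7.5 × 10 × 100 = 2.16 × 10^6
Final = 3.00 × 10^9 PFU/mL / 2.16 × 10^6 = 1.39 × 10^3 PFU/mL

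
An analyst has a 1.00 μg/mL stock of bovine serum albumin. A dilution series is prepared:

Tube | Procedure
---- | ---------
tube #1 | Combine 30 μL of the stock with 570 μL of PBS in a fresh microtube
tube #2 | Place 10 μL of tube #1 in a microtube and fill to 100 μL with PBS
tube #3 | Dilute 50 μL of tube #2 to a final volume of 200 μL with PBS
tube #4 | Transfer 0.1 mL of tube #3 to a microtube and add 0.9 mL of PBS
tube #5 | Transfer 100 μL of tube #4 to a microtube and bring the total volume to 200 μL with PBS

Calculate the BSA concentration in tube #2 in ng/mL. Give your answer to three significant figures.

Step 1: 30 μL + 570 μL = 600 μL total → factor 600/30 = 20
Step 2: 10 μL brought to 100 μL → factor 100/10 = 10
Dilution factor through tube #2 = 20 × 10 = 200
[tube #2] = 1.00 μg/mL / 200 = 0.005000 μg/mL = 5.00 ng/mL

5.00 ng/mL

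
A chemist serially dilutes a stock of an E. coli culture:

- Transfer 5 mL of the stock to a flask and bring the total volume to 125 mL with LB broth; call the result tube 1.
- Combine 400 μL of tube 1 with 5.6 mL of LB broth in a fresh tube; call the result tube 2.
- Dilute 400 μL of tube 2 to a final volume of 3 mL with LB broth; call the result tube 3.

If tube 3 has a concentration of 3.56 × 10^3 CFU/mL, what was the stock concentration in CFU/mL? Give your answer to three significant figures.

Step 1: 5 mL brought to 125 mL → factor 125/5 = 25
Step 2: 400 μL + 5.6 mL = 6000 μL total → factor 6000/400 = 15
Step 3: 400 μL brought to 3 mL → factor 3000/400 = 7.5
Overall dilution factor = 25 × 15 × 7.5 = 2812.5
Stock = 3.56 × 10^3 CFU/mL × 2812.5 = 1.00 × 10^7 CFU/mL

1.00 × 10^7 CFU/mL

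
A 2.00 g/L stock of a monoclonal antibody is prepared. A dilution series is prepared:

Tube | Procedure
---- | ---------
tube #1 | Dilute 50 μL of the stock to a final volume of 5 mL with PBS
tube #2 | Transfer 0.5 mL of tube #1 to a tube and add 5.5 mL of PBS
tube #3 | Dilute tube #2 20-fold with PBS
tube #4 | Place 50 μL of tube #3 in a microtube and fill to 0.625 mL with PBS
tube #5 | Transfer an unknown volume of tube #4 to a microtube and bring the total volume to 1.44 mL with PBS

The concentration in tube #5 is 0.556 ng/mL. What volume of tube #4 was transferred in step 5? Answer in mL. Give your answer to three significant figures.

0.120 mL

Step 1: 50 μL brought to 5 mL → factor 5000/50 = 100
Step 2: 0.5 mL + 5.5 mL = 6 mL total → factor 6/0.5 = 12
Step 3: 20-fold → factor 20
Step 4: 50 μL brought to 0.625 mL → factor 625/50 = 12.5
Step 5: v brought to 1.44 mL → factor = 1.44 mL/v
Product of known-step factors = 3 × 10^5
Overall factor = 2.00 g/L / (0.556 ng/mL) = 3.5971 × 10^6
Step-5 factor = 3.5971 × 10^6 / 3 × 10^5 = 11.99
v = 1.44 mL / 11.99 = 0.120 mL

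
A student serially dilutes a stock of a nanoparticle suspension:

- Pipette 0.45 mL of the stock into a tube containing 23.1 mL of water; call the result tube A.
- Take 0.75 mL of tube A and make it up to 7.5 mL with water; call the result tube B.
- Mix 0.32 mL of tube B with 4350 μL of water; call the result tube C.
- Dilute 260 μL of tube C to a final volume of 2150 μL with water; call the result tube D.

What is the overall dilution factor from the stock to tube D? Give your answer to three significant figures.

Step 1: 0.45 mL + 23.1 mL = 23.55 mL total → factor 23.55/0.45 = 52.333
Step 2: 0.75 mL brought to 7.5 mL → factor 7.5/0.75 = 10
Step 3: 0.32 mL + 4350 μL = 4.67 mL total → factor 4.67/0.32 = 14.594
Step 4: 260 μL brought to 2150 μL → factor 2150/260 = 8.2692
Overall dilution factor = 52.333 × 10 × 14.594 × 8.2692 = 63155

6.32 × 10^4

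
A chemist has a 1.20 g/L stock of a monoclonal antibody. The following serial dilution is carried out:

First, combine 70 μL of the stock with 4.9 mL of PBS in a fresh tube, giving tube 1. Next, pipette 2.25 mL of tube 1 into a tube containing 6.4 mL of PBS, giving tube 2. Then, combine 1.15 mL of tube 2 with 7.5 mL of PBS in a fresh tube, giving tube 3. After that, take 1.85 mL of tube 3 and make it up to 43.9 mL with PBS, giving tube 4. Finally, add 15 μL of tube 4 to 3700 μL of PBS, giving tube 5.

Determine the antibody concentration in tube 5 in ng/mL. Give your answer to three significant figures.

Step 1: 70 μL + 4.9 mL = 4970 μL total → factor 4970/70 = 71
Step 2: 2.25 mL + 6.4 mL = 8.65 mL total → factor 8.65/2.25 = 3.8444
Step 3: 1.15 mL + 7.5 mL = 8.65 mL total → factor 8.65/1.15 = 7.5217
Step 4: 1.85 mL brought to 43.9 mL → factor 43.9/1.85 = 23.73
Step 5: 15 μL + 3700 μL = 3715 μL total → factor 3715/15 = 247.67
Overall dilution factor = 71 × 3.8444 × 7.5217 × 23.73 × 247.67 = 1.2066 × 10^7
Final = 1.20 g/L / 1.2066 × 10^7 = 9.945 × 10^-8 g/L = 0.0995 ng/mL

0.0995 ng/mL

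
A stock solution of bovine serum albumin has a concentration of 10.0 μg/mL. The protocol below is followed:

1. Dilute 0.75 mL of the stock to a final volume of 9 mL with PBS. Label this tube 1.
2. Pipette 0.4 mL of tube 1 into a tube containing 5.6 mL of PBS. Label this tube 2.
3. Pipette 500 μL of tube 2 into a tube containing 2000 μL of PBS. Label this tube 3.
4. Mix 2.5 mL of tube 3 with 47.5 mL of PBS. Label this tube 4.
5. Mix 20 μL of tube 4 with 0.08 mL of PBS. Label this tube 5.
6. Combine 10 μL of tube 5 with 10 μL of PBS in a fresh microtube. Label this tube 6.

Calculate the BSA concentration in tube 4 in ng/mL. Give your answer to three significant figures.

Step 1: 0.75 mL brought to 9 mL → factor 9/0.75 = 12
Step 2: 0.4 mL + 5.6 mL = 6 mL total → factor 6/0.4 = 15
Step 3: 500 μL + 2000 μL = 2500 μL total → factor 2500/500 = 5
Step 4: 2.5 mL + 47.5 mL = 50 mL total → factor 50/2.5 = 20
Dilution factor through tube 4 = 12 × 15 × 5 × 20 = 18000
[tube 4] = 10.0 μg/mL / 18000 = 0.0005556 μg/mL = 0.556 ng/mL

0.556 ng/mL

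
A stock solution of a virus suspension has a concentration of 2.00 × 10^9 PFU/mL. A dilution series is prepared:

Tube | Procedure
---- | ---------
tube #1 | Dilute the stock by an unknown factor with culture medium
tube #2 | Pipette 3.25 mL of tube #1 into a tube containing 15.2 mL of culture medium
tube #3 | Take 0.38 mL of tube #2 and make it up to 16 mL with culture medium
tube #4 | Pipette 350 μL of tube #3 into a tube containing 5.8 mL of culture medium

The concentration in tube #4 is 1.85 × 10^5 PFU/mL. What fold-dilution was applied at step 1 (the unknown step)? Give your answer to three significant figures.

2.57-fold

Step 1: unknown factor x
Step 2: 3.25 mL + 15.2 mL = 18.45 mL total → factor 18.45/3.25 = 5.6769
Step 3: 0.38 mL brought to 16 mL → factor 16/0.38 = 42.105
Step 4: 350 μL + 5.8 mL = 6150 μL total → factor 6150/350 = 17.571
Product of known-step factors = 4200.1
Overall factor = 2.00 × 10^9 PFU/mL / (1.85 × 10^5 PFU/mL) = 10811
x = 10811 / 4200.1 = 2.57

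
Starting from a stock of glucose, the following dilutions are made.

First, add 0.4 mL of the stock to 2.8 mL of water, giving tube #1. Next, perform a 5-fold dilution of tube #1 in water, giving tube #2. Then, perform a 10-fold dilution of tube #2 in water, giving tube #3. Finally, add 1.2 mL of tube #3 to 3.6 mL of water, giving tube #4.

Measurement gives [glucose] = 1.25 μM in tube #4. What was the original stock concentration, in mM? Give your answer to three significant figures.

Step 1: 0.4 mL + 2.8 mL = 3.2 mL total → factor 3.2/0.4 = 8
Step 2: 5-fold → factor 5
Step 3: 10-fold → factor 10
Step 4: 1.2 mL + 3.6 mL = 4.8 mL total → factor 4.8/1.2 = 4
Overall dilution factor = 8 × 5 × 10 × 4 = 1600
Stock = 1.25 μM × 1600 = 2000 μM = 2.00 mM

2.00 mM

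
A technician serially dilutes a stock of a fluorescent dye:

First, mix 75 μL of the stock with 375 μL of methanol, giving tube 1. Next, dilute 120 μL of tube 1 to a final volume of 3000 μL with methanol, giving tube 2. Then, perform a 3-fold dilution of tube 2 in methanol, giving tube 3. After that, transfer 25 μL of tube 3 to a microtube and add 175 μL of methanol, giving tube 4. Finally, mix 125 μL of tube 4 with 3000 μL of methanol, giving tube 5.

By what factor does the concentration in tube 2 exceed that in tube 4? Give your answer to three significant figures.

Step 1: 75 μL + 375 μL = 450 μL total → factor 450/75 = 6
Step 2: 120 μL brought to 3000 μL → factor 3000/120 = 25
Step 3: 3-fold → factor 3
Step 4: 25 μL + 175 μL = 200 μL total → factor 200/25 = 8
Dilution factor to tube 2 = 150; to tube 4 = 3600
[tube 2]/[tube 4] = (factor to tube 4)/(factor to tube 2) = 3600/150 = 24.0

24.0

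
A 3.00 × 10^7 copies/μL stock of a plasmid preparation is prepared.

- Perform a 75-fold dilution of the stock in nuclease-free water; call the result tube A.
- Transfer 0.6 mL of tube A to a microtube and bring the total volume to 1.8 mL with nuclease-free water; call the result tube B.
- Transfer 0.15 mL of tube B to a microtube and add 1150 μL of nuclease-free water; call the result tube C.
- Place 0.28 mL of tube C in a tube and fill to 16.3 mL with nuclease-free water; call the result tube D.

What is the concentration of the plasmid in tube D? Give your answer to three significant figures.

264 copies/μL

Step 1: 75-fold → factor 75
Step 2: 0.6 mL brought to 1.8 mL → factor 1.8/0.6 = 3
Step 3: 0.15 mL + 1150 μL = 1.3 mL total → factor 1.3/0.15 = 8.6667
Step 4: 0.28 mL brought to 16.3 mL → factor 16.3/0.28 = 58.214
Overall dilution factor = 75 × 3 × 8.6667 × 58.214 = 1.1352 × 10^5
Final = 3.00 × 10^7 copies/μL / 1.1352 × 10^5 = 264 copies/μL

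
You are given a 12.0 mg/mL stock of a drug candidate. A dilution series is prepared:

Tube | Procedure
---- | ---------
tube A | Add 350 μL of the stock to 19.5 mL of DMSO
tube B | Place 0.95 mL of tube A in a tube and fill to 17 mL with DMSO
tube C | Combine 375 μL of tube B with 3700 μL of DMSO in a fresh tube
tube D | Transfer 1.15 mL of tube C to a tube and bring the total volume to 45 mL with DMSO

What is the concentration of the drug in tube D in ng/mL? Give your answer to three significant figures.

Step 1: 350 μL + 19.5 mL = 19850 μL total → factor 19850/350 = 56.714
Step 2: 0.95 mL brought to 17 mL → factor 17/0.95 = 17.895
Step 3: 375 μL + 3700 μL = 4075 μL total → factor 4075/375 = 10.867
Step 4: 1.15 mL brought to 45 mL → factor 45/1.15 = 39.13
Overall dilution factor = 56.714 × 17.895 × 10.867 × 39.13 = 4.3155 × 10^5
Final = 12.0 mg/mL / 4.3155 × 10^5 = 2.781 × 10^-5 mg/mL = 27.8 ng/mL

27.8 ng/mL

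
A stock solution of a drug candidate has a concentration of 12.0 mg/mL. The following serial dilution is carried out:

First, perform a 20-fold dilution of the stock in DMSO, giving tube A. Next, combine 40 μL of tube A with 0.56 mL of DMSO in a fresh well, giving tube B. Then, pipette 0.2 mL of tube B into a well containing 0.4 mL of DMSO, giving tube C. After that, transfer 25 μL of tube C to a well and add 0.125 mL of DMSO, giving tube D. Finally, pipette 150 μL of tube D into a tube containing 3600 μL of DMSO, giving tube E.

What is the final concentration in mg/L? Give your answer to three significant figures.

Step 1: 20-fold → factor 20
Step 2: 40 μL + 0.56 mL = 600 μL total → factor 600/40 = 15
Step 3: 0.2 mL + 0.4 mL = 0.6 mL total → factor 0.6/0.2 = 3
Step 4: 25 μL + 0.125 mL = 150 μL total → factor 150/25 = 6
Step 5: 150 μL + 3600 μL = 3750 μL total → factor 3750/150 = 25
Overall dilution factor = 20 × 15 × 3 × 6 × 25 = 1.35 × 10^5
Final = 12.0 mg/mL / 1.35 × 10^5 = 8.889 × 10^-5 mg/mL = 0.0889 mg/L

0.0889 mg/L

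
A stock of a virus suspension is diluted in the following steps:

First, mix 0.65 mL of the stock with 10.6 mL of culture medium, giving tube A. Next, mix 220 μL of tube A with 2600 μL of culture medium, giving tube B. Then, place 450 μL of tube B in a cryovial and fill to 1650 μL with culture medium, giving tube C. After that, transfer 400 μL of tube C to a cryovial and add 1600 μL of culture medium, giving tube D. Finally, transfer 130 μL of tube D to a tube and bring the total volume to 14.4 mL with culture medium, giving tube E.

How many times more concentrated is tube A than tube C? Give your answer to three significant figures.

47.0

Step 1: 0.65 mL + 10.6 mL = 11.25 mL total → factor 11.25/0.65 = 17.308
Step 2: 220 μL + 2600 μL = 2820 μL total → factor 2820/220 = 12.818
Step 3: 450 μL brought to 1650 μL → factor 1650/450 = 3.6667
Dilution factor to tube A = 17.308; to tube C = 813.46
[tube A]/[tube C] = (factor to tube C)/(factor to tube A) = 813.46/17.308 = 47.0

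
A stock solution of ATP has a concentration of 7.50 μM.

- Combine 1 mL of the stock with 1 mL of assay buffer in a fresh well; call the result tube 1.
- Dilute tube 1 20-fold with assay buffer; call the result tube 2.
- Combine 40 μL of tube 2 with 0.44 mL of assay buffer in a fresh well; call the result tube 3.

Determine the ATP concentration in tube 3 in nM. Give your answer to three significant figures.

Step 1: 1 mL + 1 mL = 2 mL total → factor 2/1 = 2
Step 2: 20-fold → factor 20
Step 3: 40 μL + 0.44 mL = 480 μL total → factor 480/40 = 12
Overall dilution factor = 2 × 20 × 12 = 480
Final = 7.50 μM / 480 = 0.01562 μM = 15.6 nM

15.6 nM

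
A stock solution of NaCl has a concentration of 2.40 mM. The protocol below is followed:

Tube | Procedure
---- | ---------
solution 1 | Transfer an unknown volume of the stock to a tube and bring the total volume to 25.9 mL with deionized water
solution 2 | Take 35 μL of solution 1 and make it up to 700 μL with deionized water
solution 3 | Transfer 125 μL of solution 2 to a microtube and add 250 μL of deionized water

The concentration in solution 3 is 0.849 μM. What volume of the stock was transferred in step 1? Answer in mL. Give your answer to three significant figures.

Step 1: v brought to 25.9 mL → factor = 25.9 mL/v
Step 2: 35 μL brought to 700 μL → factor 700/35 = 20
Step 3: 125 μL + 250 μL = 375 μL total → factor 375/125 = 3
Product of known-step factors = 60
Overall factor = 2.40 mM / (0.849 μM) = 2826.9
Step-1 factor = 2826.9 / 60 = 47.114
v = 25.9 mL / 47.114 = 0.550 mL

0.550 mL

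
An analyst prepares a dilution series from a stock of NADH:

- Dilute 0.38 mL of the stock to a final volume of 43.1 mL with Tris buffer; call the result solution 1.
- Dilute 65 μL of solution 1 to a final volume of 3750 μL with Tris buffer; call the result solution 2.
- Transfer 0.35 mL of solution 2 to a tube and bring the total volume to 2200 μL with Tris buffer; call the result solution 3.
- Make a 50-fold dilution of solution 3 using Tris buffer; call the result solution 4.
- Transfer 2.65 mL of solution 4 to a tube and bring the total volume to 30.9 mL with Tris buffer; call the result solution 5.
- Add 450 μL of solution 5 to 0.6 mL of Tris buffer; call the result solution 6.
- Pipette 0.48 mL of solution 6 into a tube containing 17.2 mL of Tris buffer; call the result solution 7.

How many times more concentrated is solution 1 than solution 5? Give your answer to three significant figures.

Step 1: 0.38 mL brought to 43.1 mL → factor 43.1/0.38 = 113.42
Step 2: 65 μL brought to 3750 μL → factor 3750/65 = 57.692
Step 3: 0.35 mL brought to 2200 μL → factor 2.2/0.35 = 6.2857
Step 4: 50-fold → factor 50
Step 5: 2.65 mL brought to 30.9 mL → factor 30.9/2.65 = 11.66
Dilution factor to solution 1 = 113.42; to solution 5 = 2.398 × 10^7
[solution 1]/[solution 5] = (factor to solution 5)/(factor to solution 1) = 2.398 × 10^7/113.42 = 2.11 × 10^5

2.11 × 10^5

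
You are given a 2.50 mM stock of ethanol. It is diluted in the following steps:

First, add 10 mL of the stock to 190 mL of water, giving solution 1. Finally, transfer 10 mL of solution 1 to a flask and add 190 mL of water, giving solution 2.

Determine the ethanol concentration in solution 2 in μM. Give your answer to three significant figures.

6.25 μM

Step 1: 10 mL + 190 mL = 200 mL total → factor 200/10 = 20
Step 2: 10 mL + 190 mL = 200 mL total → factor 200/10 = 20
Overall dilution factor = 20 × 20 = 400
Final = 2.50 mM / 400 = 0.006250 mM = 6.25 μM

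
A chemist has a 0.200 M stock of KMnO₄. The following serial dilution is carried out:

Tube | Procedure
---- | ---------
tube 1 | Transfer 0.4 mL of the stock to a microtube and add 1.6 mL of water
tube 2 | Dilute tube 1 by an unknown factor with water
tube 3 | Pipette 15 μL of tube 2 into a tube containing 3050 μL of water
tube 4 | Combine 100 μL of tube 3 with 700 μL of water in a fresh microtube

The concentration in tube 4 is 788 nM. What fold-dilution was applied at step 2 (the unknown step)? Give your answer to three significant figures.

Step 1: 0.4 mL + 1.6 mL = 2 mL total → factor 2/0.4 = 5
Step 2: unknown factor x
Step 3: 15 μL + 3050 μL = 3065 μL total → factor 3065/15 = 204.33
Step 4: 100 μL + 700 μL = 800 μL total → factor 800/100 = 8
Product of known-step factors = 8173.3
Overall factor = 0.200 M / (788 nM) = 2.5381 × 10^5
x = 2.5381 × 10^5 / 8173.3 = 31.1

31.1-fold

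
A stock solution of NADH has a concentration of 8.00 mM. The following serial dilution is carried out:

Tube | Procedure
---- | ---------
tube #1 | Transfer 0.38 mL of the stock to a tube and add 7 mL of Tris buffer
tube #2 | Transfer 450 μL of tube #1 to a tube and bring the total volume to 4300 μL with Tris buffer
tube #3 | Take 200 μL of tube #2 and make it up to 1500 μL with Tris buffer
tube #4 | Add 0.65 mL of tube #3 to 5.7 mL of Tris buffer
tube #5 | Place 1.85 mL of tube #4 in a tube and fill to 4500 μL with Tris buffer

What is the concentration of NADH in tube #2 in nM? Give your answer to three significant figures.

Step 1: 0.38 mL + 7 mL = 7.38 mL total → factor 7.38/0.38 = 19.421
Step 2: 450 μL brought to 4300 μL → factor 4300/450 = 9.5556
Dilution factor through tube #2 = 19.421 × 9.5556 = 185.58
[tube #2] = 8.00 mM / 185.58 = 0.04311 mM = 4.31 × 10^4 nM

4.31 × 10^4 nM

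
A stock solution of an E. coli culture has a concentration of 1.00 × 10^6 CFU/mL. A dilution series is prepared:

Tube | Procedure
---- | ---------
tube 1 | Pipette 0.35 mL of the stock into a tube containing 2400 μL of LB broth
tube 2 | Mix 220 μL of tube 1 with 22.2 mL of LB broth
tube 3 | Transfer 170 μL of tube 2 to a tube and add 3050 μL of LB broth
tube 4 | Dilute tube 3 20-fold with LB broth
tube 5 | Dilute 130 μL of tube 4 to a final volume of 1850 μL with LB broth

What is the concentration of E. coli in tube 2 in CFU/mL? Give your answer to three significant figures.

1.25 × 10^3 CFU/mL

Step 1: 0.35 mL + 2400 μL = 2.75 mL total → factor 2.75/0.35 = 7.8571
Step 2: 220 μL + 22.2 mL = 22420 μL total → factor 22420/220 = 101.91
Dilution factor through tube 2 = 7.8571 × 101.91 = 800.71
[tube 2] = 1.00 × 10^6 CFU/mL / 800.71 = 1.25 × 10^3 CFU/mL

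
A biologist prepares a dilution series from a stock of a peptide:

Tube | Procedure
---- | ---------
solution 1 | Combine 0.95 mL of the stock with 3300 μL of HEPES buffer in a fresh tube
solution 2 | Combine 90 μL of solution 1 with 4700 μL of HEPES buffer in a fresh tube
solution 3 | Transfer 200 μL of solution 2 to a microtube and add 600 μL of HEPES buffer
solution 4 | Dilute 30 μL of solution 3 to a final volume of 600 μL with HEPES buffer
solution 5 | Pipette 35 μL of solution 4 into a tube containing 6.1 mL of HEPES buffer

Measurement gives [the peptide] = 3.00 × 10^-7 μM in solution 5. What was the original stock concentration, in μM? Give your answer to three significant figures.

1.00 μM

Step 1: 0.95 mL + 3300 μL = 4.25 mL total → factor 4.25/0.95 = 4.4737
Step 2: 90 μL + 4700 μL = 4790 μL total → factor 4790/90 = 53.222
Step 3: 200 μL + 600 μL = 800 μL total → factor 800/200 = 4
Step 4: 30 μL brought to 600 μL → factor 600/30 = 20
Step 5: 35 μL + 6.1 mL = 6135 μL total → factor 6135/35 = 175.29
Overall dilution factor = 4.4737 × 53.222 × 4 × 20 × 175.29 = 3.3388 × 10^6
Stock = 3.00 × 10^-7 μM × 3.3388 × 10^6 = 1.00 μM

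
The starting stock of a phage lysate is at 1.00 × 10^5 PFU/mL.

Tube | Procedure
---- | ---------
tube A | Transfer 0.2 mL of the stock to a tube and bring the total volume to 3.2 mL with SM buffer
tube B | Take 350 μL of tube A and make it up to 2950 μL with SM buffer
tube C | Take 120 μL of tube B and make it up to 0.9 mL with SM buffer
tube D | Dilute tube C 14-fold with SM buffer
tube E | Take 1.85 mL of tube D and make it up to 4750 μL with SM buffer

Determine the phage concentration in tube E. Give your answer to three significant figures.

2.75 PFU/mL

Step 1: 0.2 mL brought to 3.2 mL → factor 3.2/0.2 = 16
Step 2: 350 μL brought to 2950 μL → factor 2950/350 = 8.4286
Step 3: 120 μL brought to 0.9 mL → factor 900/120 = 7.5
Step 4: 14-fold → factor 14
Step 5: 1.85 mL brought to 4750 μL → factor 4.75/1.85 = 2.5676
Overall dilution factor = 16 × 8.4286 × 7.5 × 14 × 2.5676 = 36357
Final = 1.00 × 10^5 PFU/mL / 36357 = 2.75 PFU/mL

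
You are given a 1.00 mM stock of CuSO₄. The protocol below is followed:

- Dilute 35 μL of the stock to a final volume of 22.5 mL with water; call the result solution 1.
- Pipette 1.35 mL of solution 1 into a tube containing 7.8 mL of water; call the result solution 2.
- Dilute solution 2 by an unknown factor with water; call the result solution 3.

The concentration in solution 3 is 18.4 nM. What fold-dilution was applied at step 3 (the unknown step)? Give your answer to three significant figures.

Step 1: 35 μL brought to 22.5 mL → factor 22500/35 = 642.86
Step 2: 1.35 mL + 7.8 mL = 9.15 mL total → factor 9.15/1.35 = 6.7778
Step 3: unknown factor x
Product of known-step factors = 4357.1
Overall factor = 1.00 mM / (18.4 nM) = 54348
x = 54348 / 4357.1 = 12.5

12.5-fold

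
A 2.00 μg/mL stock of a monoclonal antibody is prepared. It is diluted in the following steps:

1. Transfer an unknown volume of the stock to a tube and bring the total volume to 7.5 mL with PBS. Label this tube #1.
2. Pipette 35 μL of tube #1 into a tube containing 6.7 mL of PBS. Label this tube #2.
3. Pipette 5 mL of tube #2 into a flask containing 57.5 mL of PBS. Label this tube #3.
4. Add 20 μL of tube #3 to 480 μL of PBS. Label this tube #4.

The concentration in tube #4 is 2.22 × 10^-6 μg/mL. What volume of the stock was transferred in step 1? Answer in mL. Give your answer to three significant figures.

0.501 mL

Step 1: v brought to 7.5 mL → factor = 7.5 mL/v
Step 2: 35 μL + 6.7 mL = 6735 μL total → factor 6735/35 = 192.43
Step 3: 5 mL + 57.5 mL = 62.5 mL total → factor 62.5/5 = 12.5
Step 4: 20 μL + 480 μL = 500 μL total → factor 500/20 = 25
Product of known-step factors = 60134
Overall factor = 2.00 μg/mL / (2.22 × 10^-6 μg/mL) = 9.009 × 10^5
Step-1 factor = 9.009 × 10^5 / 60134 = 14.982
v = 7.5 mL / 14.982 = 0.501 mL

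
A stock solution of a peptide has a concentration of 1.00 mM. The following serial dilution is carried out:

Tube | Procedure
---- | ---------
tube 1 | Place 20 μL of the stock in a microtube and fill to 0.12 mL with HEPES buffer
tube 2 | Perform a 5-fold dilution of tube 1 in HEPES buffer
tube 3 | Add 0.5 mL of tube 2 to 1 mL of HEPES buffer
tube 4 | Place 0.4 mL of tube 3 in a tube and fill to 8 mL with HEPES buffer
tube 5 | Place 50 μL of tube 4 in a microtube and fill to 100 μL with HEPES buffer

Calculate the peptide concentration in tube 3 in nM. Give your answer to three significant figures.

1.11 × 10^4 nM

Step 1: 20 μL brought to 0.12 mL → factor 120/20 = 6
Step 2: 5-fold → factor 5
Step 3: 0.5 mL + 1 mL = 1.5 mL total → factor 1.5/0.5 = 3
Dilution factor through tube 3 = 6 × 5 × 3 = 90
[tube 3] = 1.00 mM / 90 = 0.01111 mM = 1.11 × 10^4 nM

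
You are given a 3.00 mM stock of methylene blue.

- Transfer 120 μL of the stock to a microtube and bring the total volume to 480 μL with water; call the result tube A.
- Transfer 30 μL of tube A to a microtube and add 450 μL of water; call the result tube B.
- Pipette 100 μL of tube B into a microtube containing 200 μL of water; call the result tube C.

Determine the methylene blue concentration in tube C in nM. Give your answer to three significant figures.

1.56 × 10^4 nM

Step 1: 120 μL brought to 480 μL → factor 480/120 = 4
Step 2: 30 μL + 450 μL = 480 μL total → factor 480/30 = 16
Step 3: 100 μL + 200 μL = 300 μL total → factor 300/100 = 3
Overall dilution factor = 4 × 16 × 3 = 192
Final = 3.00 mM / 192 = 0.01562 mM = 1.56 × 10^4 nM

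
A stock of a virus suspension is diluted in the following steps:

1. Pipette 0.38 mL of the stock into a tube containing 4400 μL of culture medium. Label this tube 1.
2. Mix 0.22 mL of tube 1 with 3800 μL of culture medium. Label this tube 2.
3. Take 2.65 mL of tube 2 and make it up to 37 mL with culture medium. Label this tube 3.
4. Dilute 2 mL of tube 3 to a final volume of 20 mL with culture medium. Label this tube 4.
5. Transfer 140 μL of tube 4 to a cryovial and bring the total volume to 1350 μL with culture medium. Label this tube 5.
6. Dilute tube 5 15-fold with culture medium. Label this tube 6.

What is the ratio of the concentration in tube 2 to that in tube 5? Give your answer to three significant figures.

1.35 × 10^3

Step 1: 0.38 mL + 4400 μL = 4.78 mL total → factor 4.78/0.38 = 12.579
Step 2: 0.22 mL + 3800 μL = 4.02 mL total → factor 4.02/0.22 = 18.273
Step 3: 2.65 mL brought to 37 mL → factor 37/2.65 = 13.962
Step 4: 2 mL brought to 20 mL → factor 20/2 = 10
Step 5: 140 μL brought to 1350 μL → factor 1350/140 = 9.6429
Dilution factor to tube 2 = 229.85; to tube 5 = 3.0946 × 10^5
[tube 2]/[tube 5] = (factor to tube 5)/(factor to tube 2) = 3.0946 × 10^5/229.85 = 1.35 × 10^3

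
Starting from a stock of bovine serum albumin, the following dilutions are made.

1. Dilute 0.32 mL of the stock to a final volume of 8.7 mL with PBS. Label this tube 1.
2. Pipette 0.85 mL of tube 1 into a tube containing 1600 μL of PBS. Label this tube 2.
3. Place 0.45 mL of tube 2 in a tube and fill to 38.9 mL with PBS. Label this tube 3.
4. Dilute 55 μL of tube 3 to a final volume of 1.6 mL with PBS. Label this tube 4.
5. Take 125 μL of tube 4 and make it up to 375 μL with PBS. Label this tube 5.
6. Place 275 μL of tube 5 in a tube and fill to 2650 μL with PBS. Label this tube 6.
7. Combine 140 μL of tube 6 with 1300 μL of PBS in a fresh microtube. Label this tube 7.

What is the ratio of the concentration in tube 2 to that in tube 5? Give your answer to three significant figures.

7.54 × 10^3

Step 1: 0.32 mL brought to 8.7 mL → factor 8.7/0.32 = 27.188
Step 2: 0.85 mL + 1600 μL = 2.45 mL total → factor 2.45/0.85 = 2.8824
Step 3: 0.45 mL brought to 38.9 mL → factor 38.9/0.45 = 86.444
Step 4: 55 μL brought to 1.6 mL → factor 1600/55 = 29.091
Step 5: 125 μL brought to 375 μL → factor 375/125 = 3
Dilution factor to tube 2 = 78.364; to tube 5 = 5.912 × 10^5
[tube 2]/[tube 5] = (factor to tube 5)/(factor to tube 2) = 5.912 × 10^5/78.364 = 7.54 × 10^3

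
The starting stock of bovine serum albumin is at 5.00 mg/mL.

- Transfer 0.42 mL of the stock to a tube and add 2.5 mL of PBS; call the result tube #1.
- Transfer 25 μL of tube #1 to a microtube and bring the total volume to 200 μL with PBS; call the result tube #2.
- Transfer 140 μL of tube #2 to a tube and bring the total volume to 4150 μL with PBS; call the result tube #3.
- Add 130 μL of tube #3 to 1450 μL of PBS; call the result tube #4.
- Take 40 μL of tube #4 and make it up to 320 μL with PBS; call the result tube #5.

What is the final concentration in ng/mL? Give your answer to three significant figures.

31.2 ng/mL

Step 1: 0.42 mL + 2.5 mL = 2.92 mL total → factor 2.92/0.42 = 6.9524
Step 2: 25 μL brought to 200 μL → factor 200/25 = 8
Step 3: 140 μL brought to 4150 μL → factor 4150/140 = 29.643
Step 4: 130 μL + 1450 μL = 1580 μL total → factor 1580/130 = 12.154
Step 5: 40 μL brought to 320 μL → factor 320/40 = 8
Overall dilution factor = 6.9524 × 8 × 29.643 × 12.154 × 8 = 1.6031 × 10^5
Final = 5.00 mg/mL / 1.6031 × 10^5 = 3.119 × 10^-5 mg/mL = 31.2 ng/mL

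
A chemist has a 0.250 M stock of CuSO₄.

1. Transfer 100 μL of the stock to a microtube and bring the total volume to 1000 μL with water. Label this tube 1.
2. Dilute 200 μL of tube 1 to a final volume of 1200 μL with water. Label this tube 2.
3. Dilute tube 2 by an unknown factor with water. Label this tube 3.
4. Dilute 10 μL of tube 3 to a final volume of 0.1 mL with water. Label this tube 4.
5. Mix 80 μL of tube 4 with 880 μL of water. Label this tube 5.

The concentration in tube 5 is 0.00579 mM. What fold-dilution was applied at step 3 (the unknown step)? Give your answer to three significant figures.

6.00-fold

Step 1: 100 μL brought to 1000 μL → factor 1000/100 = 10
Step 2: 200 μL brought to 1200 μL → factor 1200/200 = 6
Step 3: unknown factor x
Step 4: 10 μL brought to 0.1 mL → factor 100/10 = 10
Step 5: 80 μL + 880 μL = 960 μL total → factor 960/80 = 12
Product of known-step factors = 7200
Overall factor = 0.250 M / (0.00579 mM) = 43178
x = 43178 / 7200 = 6.00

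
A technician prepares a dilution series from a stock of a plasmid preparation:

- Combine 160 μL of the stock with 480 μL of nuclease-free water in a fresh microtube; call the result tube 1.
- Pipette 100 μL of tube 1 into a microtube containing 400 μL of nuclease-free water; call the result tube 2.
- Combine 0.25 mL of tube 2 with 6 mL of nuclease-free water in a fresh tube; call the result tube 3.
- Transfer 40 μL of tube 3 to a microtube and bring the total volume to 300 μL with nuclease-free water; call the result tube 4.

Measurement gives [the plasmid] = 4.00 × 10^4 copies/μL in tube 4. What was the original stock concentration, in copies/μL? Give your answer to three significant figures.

1.50 × 10^8 copies/μL

Step 1: 160 μL + 480 μL = 640 μL total → factor 640/160 = 4
Step 2: 100 μL + 400 μL = 500 μL total → factor 500/100 = 5
Step 3: 0.25 mL + 6 mL = 6.25 mL total → factor 6.25/0.25 = 25
Step 4: 40 μL brought to 300 μL → factor 300/40 = 7.5
Overall dilution factor = 4 × 5 × 25 × 7.5 = 3750
Stock = 4.00 × 10^4 copies/μL × 3750 = 1.50 × 10^8 copies/μL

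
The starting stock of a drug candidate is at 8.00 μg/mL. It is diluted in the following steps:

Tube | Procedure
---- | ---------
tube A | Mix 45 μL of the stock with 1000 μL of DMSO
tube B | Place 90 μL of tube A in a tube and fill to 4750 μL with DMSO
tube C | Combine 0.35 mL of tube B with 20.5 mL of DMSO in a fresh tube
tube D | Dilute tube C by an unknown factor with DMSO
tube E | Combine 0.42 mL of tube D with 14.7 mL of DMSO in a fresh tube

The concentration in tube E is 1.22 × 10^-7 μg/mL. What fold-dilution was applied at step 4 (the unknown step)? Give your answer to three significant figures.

24.9-fold

Step 1: 45 μL + 1000 μL = 1045 μL total → factor 1045/45 = 23.222
Step 2: 90 μL brought to 4750 μL → factor 4750/90 = 52.778
Step 3: 0.35 mL + 20.5 mL = 20.85 mL total → factor 20.85/0.35 = 59.571
Step 4: unknown factor x
Step 5: 0.42 mL + 14.7 mL = 15.12 mL total → factor 15.12/0.42 = 36
Product of known-step factors = 2.6284 × 10^6
Overall factor = 8.00 μg/mL / (1.22 × 10^-7 μg/mL) = 6.5574 × 10^7
x = 6.5574 × 10^7 / 2.6284 × 10^6 = 24.9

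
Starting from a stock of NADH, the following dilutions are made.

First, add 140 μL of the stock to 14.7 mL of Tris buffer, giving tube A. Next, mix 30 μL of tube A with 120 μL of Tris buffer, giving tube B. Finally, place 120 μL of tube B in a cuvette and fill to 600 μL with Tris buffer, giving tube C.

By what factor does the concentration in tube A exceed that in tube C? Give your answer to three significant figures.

25.0

Step 1: 140 μL + 14.7 mL = 14840 μL total → factor 14840/140 = 106
Step 2: 30 μL + 120 μL = 150 μL total → factor 150/30 = 5
Step 3: 120 μL brought to 600 μL → factor 600/120 = 5
Dilution factor to tube A = 106; to tube C = 2650
[tube A]/[tube C] = (factor to tube C)/(factor to tube A) = 2650/106 = 25.0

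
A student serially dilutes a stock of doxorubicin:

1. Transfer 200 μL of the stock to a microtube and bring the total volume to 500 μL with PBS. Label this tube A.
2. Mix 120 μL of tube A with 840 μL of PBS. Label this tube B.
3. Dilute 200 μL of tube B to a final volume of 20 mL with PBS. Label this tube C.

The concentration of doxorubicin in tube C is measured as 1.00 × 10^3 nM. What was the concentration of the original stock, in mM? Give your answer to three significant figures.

Step 1: 200 μL brought to 500 μL → factor 500/200 = 2.5
Step 2: 120 μL + 840 μL = 960 μL total → factor 960/120 = 8
Step 3: 200 μL brought to 20 mL → factor 20000/200 = 100
Overall dilution factor = 2.5 × 8 × 100 = 2000
Stock = 1.00 × 10^3 nM × 2000 = 2.000 × 10^6 nM = 2.00 mM

2.00 mM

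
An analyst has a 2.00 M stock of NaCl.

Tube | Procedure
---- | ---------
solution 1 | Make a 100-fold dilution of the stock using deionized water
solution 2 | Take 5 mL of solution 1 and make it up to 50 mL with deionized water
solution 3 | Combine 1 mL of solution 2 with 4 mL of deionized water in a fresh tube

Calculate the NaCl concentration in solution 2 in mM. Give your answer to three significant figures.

2.00 mM

Step 1: 100-fold → factor 100
Step 2: 5 mL brought to 50 mL → factor 50/5 = 10
Dilution factor through solution 2 = 100 × 10 = 1000
[solution 2] = 2.00 M / 1000 = 0.002000 M = 2.00 mM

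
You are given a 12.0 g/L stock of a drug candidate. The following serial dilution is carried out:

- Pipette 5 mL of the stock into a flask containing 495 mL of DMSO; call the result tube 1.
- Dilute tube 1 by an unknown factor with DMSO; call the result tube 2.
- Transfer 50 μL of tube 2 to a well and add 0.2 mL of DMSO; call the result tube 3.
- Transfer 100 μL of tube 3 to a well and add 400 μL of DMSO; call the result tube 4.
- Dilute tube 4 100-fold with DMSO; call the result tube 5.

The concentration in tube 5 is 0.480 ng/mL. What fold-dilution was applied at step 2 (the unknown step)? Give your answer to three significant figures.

Step 1: 5 mL + 495 mL = 500 mL total → factor 500/5 = 100
Step 2: unknown factor x
Step 3: 50 μL + 0.2 mL = 250 μL total → factor 250/50 = 5
Step 4: 100 μL + 400 μL = 500 μL total → factor 500/100 = 5
Step 5: 100-fold → factor 100
Product of known-step factors = 2.5 × 10^5
Overall factor = 12.0 g/L / (0.480 ng/mL) = 2.5 × 10^7
x = 2.5 × 10^7 / 2.5 × 10^5 = 100

100-fold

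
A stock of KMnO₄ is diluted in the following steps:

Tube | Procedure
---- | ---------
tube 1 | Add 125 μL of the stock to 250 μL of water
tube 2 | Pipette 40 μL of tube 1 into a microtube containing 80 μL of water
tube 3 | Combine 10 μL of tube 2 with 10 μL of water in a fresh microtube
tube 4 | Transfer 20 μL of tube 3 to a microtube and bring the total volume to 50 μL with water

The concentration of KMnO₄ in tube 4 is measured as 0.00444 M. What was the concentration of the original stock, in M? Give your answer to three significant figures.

Step 1: 125 μL + 250 μL = 375 μL total → factor 375/125 = 3
Step 2: 40 μL + 80 μL = 120 μL total → factor 120/40 = 3
Step 3: 10 μL + 10 μL = 20 μL total → factor 20/10 = 2
Step 4: 20 μL brought to 50 μL → factor 50/20 = 2.5
Overall dilution factor = 3 × 3 × 2 × 2.5 = 45
Stock = 0.00444 M × 45 = 0.200 M

0.200 M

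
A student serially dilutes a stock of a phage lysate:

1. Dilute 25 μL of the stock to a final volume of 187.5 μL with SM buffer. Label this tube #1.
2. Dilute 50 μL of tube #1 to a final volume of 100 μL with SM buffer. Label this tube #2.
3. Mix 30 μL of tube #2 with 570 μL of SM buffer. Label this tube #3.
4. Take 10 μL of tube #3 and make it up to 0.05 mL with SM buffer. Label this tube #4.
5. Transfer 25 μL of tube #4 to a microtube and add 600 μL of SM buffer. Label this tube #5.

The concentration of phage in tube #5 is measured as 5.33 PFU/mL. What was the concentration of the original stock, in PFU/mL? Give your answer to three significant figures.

2.00 × 10^5 PFU/mL

Step 1: 25 μL brought to 187.5 μL → factor 187.5/25 = 7.5
Step 2: 50 μL brought to 100 μL → factor 100/50 = 2
Step 3: 30 μL + 570 μL = 600 μL total → factor 600/30 = 20
Step 4: 10 μL brought to 0.05 mL → factor 50/10 = 5
Step 5: 25 μL + 600 μL = 625 μL total → factor 625/25 = 25
Overall dilution factor = 7.5 × 2 × 20 × 5 × 25 = 37500
Stock = 5.33 PFU/mL × 37500 = 2.00 × 10^5 PFU/mL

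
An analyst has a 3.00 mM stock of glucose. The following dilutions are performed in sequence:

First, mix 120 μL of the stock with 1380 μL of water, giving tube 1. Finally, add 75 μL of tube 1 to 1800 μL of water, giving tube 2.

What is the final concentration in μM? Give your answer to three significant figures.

Step 1: 120 μL + 1380 μL = 1500 μL total → factor 1500/120 = 12.5
Step 2: 75 μL + 1800 μL = 1875 μL total → factor 1875/75 = 25
Overall dilution factor = 12.5 × 25 = 312.5
Final = 3.00 mM / 312.5 = 0.009600 mM = 9.60 μM

9.60 μM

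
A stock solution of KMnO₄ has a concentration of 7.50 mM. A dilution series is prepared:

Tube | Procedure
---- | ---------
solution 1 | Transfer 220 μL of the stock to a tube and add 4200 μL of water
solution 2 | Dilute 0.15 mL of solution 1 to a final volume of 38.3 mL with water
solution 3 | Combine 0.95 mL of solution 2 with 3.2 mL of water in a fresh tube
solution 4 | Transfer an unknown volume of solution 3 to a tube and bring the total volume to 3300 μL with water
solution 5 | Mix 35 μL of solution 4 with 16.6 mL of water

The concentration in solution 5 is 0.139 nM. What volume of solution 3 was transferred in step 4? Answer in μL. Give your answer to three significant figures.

Step 1: 220 μL + 4200 μL = 4420 μL total → factor 4420/220 = 20.091
Step 2: 0.15 mL brought to 38.3 mL → factor 38.3/0.15 = 255.33
Step 3: 0.95 mL + 3.2 mL = 4.15 mL total → factor 4.15/0.95 = 4.3684
Step 4: v brought to 3300 μL → factor = 3300 μL/v
Step 5: 35 μL + 16.6 mL = 16635 μL total → factor 16635/35 = 475.29
Product of known-step factors = 1.0651 × 10^7
Overall factor = 7.50 mM / (0.139 nM) = 5.3957 × 10^7
Step-4 factor = 5.3957 × 10^7 / 1.0651 × 10^7 = 5.0659
v = 3300 μL / 5.0659 = 651 μL

651 μL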